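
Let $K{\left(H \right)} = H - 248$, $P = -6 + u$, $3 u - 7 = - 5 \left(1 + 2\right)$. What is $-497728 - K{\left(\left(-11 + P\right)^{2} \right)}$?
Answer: $- \frac{4480801}{9} \approx -4.9787 \cdot 10^{5}$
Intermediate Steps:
$u = - \frac{8}{3}$ ($u = \frac{7}{3} + \frac{\left(-5\right) \left(1 + 2\right)}{3} = \frac{7}{3} + \frac{\left(-5\right) 3}{3} = \frac{7}{3} + \frac{1}{3} \left(-15\right) = \frac{7}{3} - 5 = - \frac{8}{3} \approx -2.6667$)
$P = - \frac{26}{3}$ ($P = -6 - \frac{8}{3} = - \frac{26}{3} \approx -8.6667$)
$K{\left(H \right)} = -248 + H$
$-497728 - K{\left(\left(-11 + P\right)^{2} \right)} = -497728 - \left(-248 + \left(-11 - \frac{26}{3}\right)^{2}\right) = -497728 - \left(-248 + \left(- \frac{59}{3}\right)^{2}\right) = -497728 - \left(-248 + \frac{3481}{9}\right) = -497728 - \frac{1249}{9} = - \frac{4480801}{9}$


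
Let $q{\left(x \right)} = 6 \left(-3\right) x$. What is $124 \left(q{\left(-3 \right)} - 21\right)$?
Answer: $4092$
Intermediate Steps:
$q{\left(x \right)} = - 18 x$
$124 \left(q{\left(-3 \right)} - 21\right) = 124 \left(\left(-18\right) \left(-3\right) - 21\right) = 124 \left(54 - 21\right) = 124 \cdot 33 = 4092$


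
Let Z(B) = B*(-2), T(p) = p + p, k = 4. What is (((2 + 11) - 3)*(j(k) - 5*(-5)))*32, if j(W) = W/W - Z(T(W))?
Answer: 13440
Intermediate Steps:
T(p) = 2*p
Z(B) = -2*B
j(W) = 1 + 4*W (j(W) = W/W - (-2)*2*W = 1 - (-4)*W = 1 + 4*W)
(((2 + 11) - 3)*(j(k) - 5*(-5)))*32 = (((2 + 11) - 3)*((1 + 4*4) - 5*(-5)))*32 = ((13 - 3)*((1 + 16) + 25))*32 = (10*(17 + 25))*32 = (10*42)*32 = 420*32 = 13440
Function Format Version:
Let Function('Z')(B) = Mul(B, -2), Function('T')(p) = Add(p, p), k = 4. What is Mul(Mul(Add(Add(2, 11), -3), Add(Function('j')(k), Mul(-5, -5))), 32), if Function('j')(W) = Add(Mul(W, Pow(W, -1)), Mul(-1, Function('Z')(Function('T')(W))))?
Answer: 13440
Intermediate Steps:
Function('T')(p) = Mul(2, p)
Function('Z')(B) = Mul(-2, B)
Function('j')(W) = Add(1, Mul(4, W)) (Function('j')(W) = Add(Mul(W, Pow(W, -1)), Mul(-1, Mul(-2, Mul(2, W)))) = Add(1, Mul(-1, Mul(-4, W))) = Add(1, Mul(4, W)))
Mul(Mul(Add(Add(2, 11), -3), Add(Function('j')(k), Mul(-5, -5))), 32) = Mul(Mul(Add(Add(2, 11), -3), Add(Add(1, Mul(4, 4)), Mul(-5, -5))), 32) = Mul(Mul(Add(13, -3), Add(Add(1, 16), 25)), 32) = Mul(Mul(10, Add(17, 25)), 32) = Mul(Mul(10, 42), 32) = Mul(420, 32) = 13440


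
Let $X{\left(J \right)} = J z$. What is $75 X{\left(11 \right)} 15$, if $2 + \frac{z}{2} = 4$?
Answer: $49500$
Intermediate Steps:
$z = 4$ ($z = -4 + 2 \cdot 4 = -4 + 8 = 4$)
$X{\left(J \right)} = 4 J$ ($X{\left(J \right)} = J 4 = 4 J$)
$75 X{\left(11 \right)} 15 = 75 \cdot 4 \cdot 11 \cdot 15 = 75 \cdot 44 \cdot 15 = 3300 \cdot 15 = 49500$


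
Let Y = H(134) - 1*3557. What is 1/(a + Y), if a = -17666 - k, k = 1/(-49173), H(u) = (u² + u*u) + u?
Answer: 49173/728891380 ≈ 6.7463e-5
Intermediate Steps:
H(u) = u + 2*u² (H(u) = (u² + u²) + u = 2*u² + u = u + 2*u²)
k = -1/49173 ≈ -2.0336e-5
Y = 32489 (Y = 134*(1 + 2*134) - 1*3557 = 134*(1 + 268) - 3557 = 134*269 - 3557 = 36046 - 3557 = 32489)
a = -868690217/49173 (a = -17666 - 1*(-1/49173) = -17666 + 1/49173 = -868690217/49173 ≈ -17666.)
1/(a + Y) = 1/(-868690217/49173 + 32489) = 1/(728891380/49173) = 49173/728891380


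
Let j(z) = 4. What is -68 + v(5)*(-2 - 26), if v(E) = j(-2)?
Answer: -180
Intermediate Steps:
v(E) = 4
-68 + v(5)*(-2 - 26) = -68 + 4*(-2 - 26) = -68 + 4*(-28) = -68 - 112 = -180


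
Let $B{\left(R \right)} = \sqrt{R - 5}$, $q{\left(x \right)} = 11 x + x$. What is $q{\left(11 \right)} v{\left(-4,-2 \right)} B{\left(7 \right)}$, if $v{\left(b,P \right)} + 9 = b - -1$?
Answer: $- 1584 \sqrt{2} \approx -2240.1$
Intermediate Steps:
$v{\left(b,P \right)} = -8 + b$ ($v{\left(b,P \right)} = -9 + \left(b - -1\right) = -9 + \left(b + 1\right) = -9 + \left(1 + b\right) = -8 + b$)
$q{\left(x \right)} = 12 x$
$B{\left(R \right)} = \sqrt{-5 + R}$
$q{\left(11 \right)} v{\left(-4,-2 \right)} B{\left(7 \right)} = 12 \cdot 11 \left(-8 - 4\right) \sqrt{-5 + 7} = 132 \left(-12\right) \sqrt{2} = - 1584 \sqrt{2}$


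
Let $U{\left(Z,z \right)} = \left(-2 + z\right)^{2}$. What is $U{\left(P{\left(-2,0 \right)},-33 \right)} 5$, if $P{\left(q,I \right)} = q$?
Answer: $6125$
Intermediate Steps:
$U{\left(P{\left(-2,0 \right)},-33 \right)} 5 = \left(-2 - 33\right)^{2} \cdot 5 = \left(-35\right)^{2} \cdot 5 = 1225 \cdot 5 = 6125$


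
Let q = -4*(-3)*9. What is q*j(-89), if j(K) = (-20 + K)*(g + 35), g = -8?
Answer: -317844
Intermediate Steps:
q = 108 (q = 12*9 = 108)
j(K) = -540 + 27*K (j(K) = (-20 + K)*(-8 + 35) = (-20 + K)*27 = -540 + 27*K)
q*j(-89) = 108*(-540 + 27*(-89)) = 108*(-540 - 2403) = 108*(-2943) = -317844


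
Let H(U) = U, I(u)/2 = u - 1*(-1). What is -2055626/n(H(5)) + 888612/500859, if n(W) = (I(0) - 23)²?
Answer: -114354100538/24542091 ≈ -4659.5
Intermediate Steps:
I(u) = 2 + 2*u (I(u) = 2*(u - 1*(-1)) = 2*(u + 1) = 2*(1 + u) = 2 + 2*u)
n(W) = 441 (n(W) = ((2 + 2*0) - 23)² = ((2 + 0) - 23)² = (2 - 23)² = (-21)² = 441)
-2055626/n(H(5)) + 888612/500859 = -2055626/441 + 888612/500859 = -2055626*1/441 + 888612*(1/500859) = -2055626/441 + 296204/166953 = -114354100538/24542091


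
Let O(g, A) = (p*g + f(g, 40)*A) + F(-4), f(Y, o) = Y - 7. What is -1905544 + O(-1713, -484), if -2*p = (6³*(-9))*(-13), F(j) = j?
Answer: 20572400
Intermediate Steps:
f(Y, o) = -7 + Y
p = -12636 (p = -6³*(-9)*(-13)/2 = -216*(-9)*(-13)/2 = -(-972)*(-13) = -½*25272 = -12636)
O(g, A) = -4 - 12636*g + A*(-7 + g) (O(g, A) = (-12636*g + (-7 + g)*A) - 4 = (-12636*g + A*(-7 + g)) - 4 = -4 - 12636*g + A*(-7 + g))
-1905544 + O(-1713, -484) = -1905544 + (-4 - 12636*(-1713) - 484*(-7 - 1713)) = -1905544 + (-4 + 21645468 - 484*(-1720)) = -1905544 + (-4 + 21645468 + 832480) = -1905544 + 22477944 = 20572400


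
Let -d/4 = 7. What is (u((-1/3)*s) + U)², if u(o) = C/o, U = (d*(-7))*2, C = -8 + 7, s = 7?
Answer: 7546009/49 ≈ 1.5400e+5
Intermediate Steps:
d = -28 (d = -4*7 = -28)
C = -1
U = 392 (U = -28*(-7)*2 = 196*2 = 392)
u(o) = -1/o
(u((-1/3)*s) + U)² = (-1/(-1/3*7) + 392)² = (-1/(-1*⅓*7) + 392)² = (-1/((-⅓*7)) + 392)² = (-1/(-7/3) + 392)² = (-1*(-3/7) + 392)² = (3/7 + 392)² = (2747/7)² = 7546009/49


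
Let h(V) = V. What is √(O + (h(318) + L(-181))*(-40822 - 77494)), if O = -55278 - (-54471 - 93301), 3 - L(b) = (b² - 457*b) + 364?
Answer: √13668075130 ≈ 1.1691e+5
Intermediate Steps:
L(b) = -361 - b² + 457*b (L(b) = 3 - ((b² - 457*b) + 364) = 3 - (364 + b² - 457*b) = 3 + (-364 - b² + 457*b) = -361 - b² + 457*b)
O = 92494 (O = -55278 - 1*(-147772) = -55278 + 147772 = 92494)
√(O + (h(318) + L(-181))*(-40822 - 77494)) = √(92494 + (318 + (-361 - 1*(-181)² + 457*(-181)))*(-40822 - 77494)) = √(92494 + (318 + (-361 - 1*32761 - 82717))*(-118316)) = √(92494 + (318 + (-361 - 32761 - 82717))*(-118316)) = √(92494 + (318 - 115839)*(-118316)) = √(92494 - 115521*(-118316)) = √(92494 + 13667982636) = √13668075130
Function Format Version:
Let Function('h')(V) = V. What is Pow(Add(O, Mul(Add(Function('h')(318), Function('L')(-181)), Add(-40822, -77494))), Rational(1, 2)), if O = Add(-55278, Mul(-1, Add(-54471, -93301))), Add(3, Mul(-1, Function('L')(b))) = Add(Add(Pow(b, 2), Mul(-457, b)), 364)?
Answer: Pow(13668075130, Rational(1, 2)) ≈ 1.1691e+5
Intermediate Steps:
Function('L')(b) = Add(-361, Mul(-1, Pow(b, 2)), Mul(457, b)) (Function('L')(b) = Add(3, Mul(-1, Add(Add(Pow(b, 2), Mul(-457, b)), 364))) = Add(3, Mul(-1, Add(364, Pow(b, 2), Mul(-457, b)))) = Add(3, Add(-364, Mul(-1, Pow(b, 2)), Mul(457, b))) = Add(-361, Mul(-1, Pow(b, 2)), Mul(457, b)))
O = 92494 (O = Add(-55278, Mul(-1, -147772)) = Add(-55278, 147772) = 92494)
Pow(Add(O, Mul(Add(Function('h')(318), Function('L')(-181)), Add(-40822, -77494))), Rational(1, 2)) = Pow(Add(92494, Mul(Add(318, Add(-361, Mul(-1, Pow(-181, 2)), Mul(457, -181))), Add(-40822, -77494))), Rational(1, 2)) = Pow(Add(92494, Mul(Add(318, Add(-361, Mul(-1, 32761), -82717)), -118316)), Rational(1, 2)) = Pow(Add(92494, Mul(Add(318, Add(-361, -32761, -82717)), -118316)), Rational(1, 2)) = Pow(Add(92494, Mul(Add(318, -115839), -118316)), Rational(1, 2)) = Pow(Add(92494, Mul(-115521, -118316)), Rational(1, 2)) = Pow(Add(92494, 13667982636), Rational(1, 2)) = Pow(13668075130, Rational(1, 2))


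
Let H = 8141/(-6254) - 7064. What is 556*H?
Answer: -12283818366/3127 ≈ -3.9283e+6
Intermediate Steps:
H = -44186397/6254 (H = 8141*(-1/6254) - 7064 = -8141/6254 - 7064 = -44186397/6254 ≈ -7065.3)
556*H = 556*(-44186397/6254) = -12283818366/3127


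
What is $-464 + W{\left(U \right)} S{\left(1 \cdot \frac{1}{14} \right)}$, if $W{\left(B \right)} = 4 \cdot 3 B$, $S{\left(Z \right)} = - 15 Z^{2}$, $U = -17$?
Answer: $- \frac{21971}{49} \approx -448.39$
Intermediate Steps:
$W{\left(B \right)} = 12 B$
$-464 + W{\left(U \right)} S{\left(1 \cdot \frac{1}{14} \right)} = -464 + 12 \left(-17\right) \left(- 15 \left(1 \cdot \frac{1}{14}\right)^{2}\right) = -464 - 204 \left(- 15 \left(1 \cdot \frac{1}{14}\right)^{2}\right) = -464 - 204 \left(- \frac{15}{196}\right) = -464 - 204 \left(\left(-15\right) \frac{1}{196}\right) = -464 - - \frac{765}{49} = -464 + \frac{765}{49} = - \frac{21971}{49}$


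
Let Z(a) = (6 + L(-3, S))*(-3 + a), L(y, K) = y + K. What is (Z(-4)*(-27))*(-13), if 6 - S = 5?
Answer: -9828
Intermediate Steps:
S = 1 (S = 6 - 1*5 = 6 - 5 = 1)
L(y, K) = K + y
Z(a) = -12 + 4*a (Z(a) = (6 + (1 - 3))*(-3 + a) = (6 - 2)*(-3 + a) = 4*(-3 + a) = -12 + 4*a)
(Z(-4)*(-27))*(-13) = ((-12 + 4*(-4))*(-27))*(-13) = ((-12 - 16)*(-27))*(-13) = -28*(-27)*(-13) = 756*(-13) = -9828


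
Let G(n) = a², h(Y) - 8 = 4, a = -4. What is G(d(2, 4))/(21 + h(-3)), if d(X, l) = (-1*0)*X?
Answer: 16/33 ≈ 0.48485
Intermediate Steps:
h(Y) = 12 (h(Y) = 8 + 4 = 12)
d(X, l) = 0 (d(X, l) = 0*X = 0)
G(n) = 16 (G(n) = (-4)² = 16)
G(d(2, 4))/(21 + h(-3)) = 16/(21 + 12) = 16/33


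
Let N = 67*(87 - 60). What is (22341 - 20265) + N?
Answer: 3885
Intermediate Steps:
N = 1809 (N = 67*27 = 1809)
(22341 - 20265) + N = (22341 - 20265) + 1809 = 2076 + 1809 = 3885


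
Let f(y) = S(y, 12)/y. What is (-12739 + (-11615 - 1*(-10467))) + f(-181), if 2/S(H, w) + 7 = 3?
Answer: -5027093/362 ≈ -13887.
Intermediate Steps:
S(H, w) = -½ (S(H, w) = 2/(-7 + 3) = 2/(-4) = 2*(-¼) = -½)
f(y) = -1/(2*y)
(-12739 + (-11615 - 1*(-10467))) + f(-181) = (-12739 + (-11615 - 1*(-10467))) - ½/(-181) = (-12739 + (-11615 + 10467)) - ½*(-1/181) = (-12739 - 1148) + 1/362 = -13887 + 1/362 = -5027093/362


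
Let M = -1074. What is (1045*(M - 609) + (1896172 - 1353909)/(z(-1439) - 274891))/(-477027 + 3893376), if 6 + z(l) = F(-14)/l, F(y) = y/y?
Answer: -695715515524697/1351428350441616 ≈ -0.51480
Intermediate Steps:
F(y) = 1
z(l) = -6 + 1/l
(1045*(M - 609) + (1896172 - 1353909)/(z(-1439) - 274891))/(-477027 + 3893376) = (1045*(-1074 - 609) + (1896172 - 1353909)/((-6 + 1/(-1439)) - 274891))/(-477027 + 3893376) = (1045*(-1683) + 542263/((-6 - 1/1439) - 274891))/3416349 = (-1758735 + 542263/(-8635/1439 - 274891))*(1/3416349) = (-1758735 + 542263/(-395576784/1439))*(1/3416349) = (-1758735 + 542263*(-1439/395576784))*(1/3416349) = (-1758735 - 780316457/395576784)*(1/3416349) = -695715515524697/395576784*1/3416349 = -695715515524697/1351428350441616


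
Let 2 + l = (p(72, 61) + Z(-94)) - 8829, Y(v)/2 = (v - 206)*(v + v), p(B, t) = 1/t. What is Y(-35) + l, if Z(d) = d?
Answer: 1513716/61 ≈ 24815.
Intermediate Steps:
Y(v) = 4*v*(-206 + v) (Y(v) = 2*((v - 206)*(v + v)) = 2*((-206 + v)*(2*v)) = 2*(2*v*(-206 + v)) = 4*v*(-206 + v))
l = -544424/61 (l = -2 + ((1/61 - 94) - 8829) = -2 + (-5733/61 - 8829) = -2 - 544302/61 = -544424/61 ≈ -8925.0)
Y(-35) + l = 4*(-35)*(-206 - 35) - 544424/61 = 4*(-35)*(-241) - 544424/61 = 33740 - 544424/61 = 1513716/61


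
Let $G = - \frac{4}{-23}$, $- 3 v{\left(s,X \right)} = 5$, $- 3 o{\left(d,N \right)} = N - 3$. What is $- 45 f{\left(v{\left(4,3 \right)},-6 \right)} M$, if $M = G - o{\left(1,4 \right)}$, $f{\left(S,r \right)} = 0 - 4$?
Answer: $\frac{2100}{23} \approx 91.304$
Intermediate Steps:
$o{\left(d,N \right)} = 1 - \frac{N}{3}$ ($o{\left(d,N \right)} = - \frac{N - 3}{3} = - \frac{-3 + N}{3} = 1 - \frac{N}{3}$)
$v{\left(s,X \right)} = - \frac{5}{3}$ ($v{\left(s,X \right)} = \left(- \frac{1}{3}\right) 5 = - \frac{5}{3}$)
$f{\left(S,r \right)} = -4$ ($f{\left(S,r \right)} = 0 - 4 = -4$)
$G = \frac{4}{23}$ ($G = \left(-4\right) \left(- \frac{1}{23}\right) = \frac{4}{23} \approx 0.17391$)
$M = \frac{35}{69}$ ($M = \frac{4}{23} - \left(1 - \frac{4}{3}\right) = \frac{4}{23} - - \frac{1}{3} = \frac{4}{23} + \frac{1}{3} = \frac{35}{69} \approx 0.50725$)
$- 45 f{\left(v{\left(4,3 \right)},-6 \right)} M = \left(-45\right) \left(-4\right) \frac{35}{69} = 180 \cdot \frac{35}{69} = \frac{2100}{23}$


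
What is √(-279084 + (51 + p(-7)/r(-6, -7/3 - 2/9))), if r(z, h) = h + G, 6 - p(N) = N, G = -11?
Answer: I*√4153141446/122 ≈ 528.24*I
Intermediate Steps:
p(N) = 6 - N
r(z, h) = -11 + h (r(z, h) = h - 11 = -11 + h)
√(-279084 + (51 + p(-7)/r(-6, -7/3 - 2/9))) = √(-279084 + (51 + (6 - 1*(-7))/(-11 + (-7/3 - 2/9)))) = √(-279084 + (51 + (6 + 7)/(-11 + (-7*⅓ - 2*⅑)))) = √(-279084 + (51 + 13/(-11 + (-7/3 - 2/9)))) = √(-279084 + (51 + 13/(-11 - 23/9))) = √(-279084 + (51 + 13/(-122/9))) = √(-279084 + (51 + 13*(-9/122))) = √(-279084 + (51 - 117/122)) = √(-279084 + 6105/122) = √(-34042143/122) = I*√4153141446/122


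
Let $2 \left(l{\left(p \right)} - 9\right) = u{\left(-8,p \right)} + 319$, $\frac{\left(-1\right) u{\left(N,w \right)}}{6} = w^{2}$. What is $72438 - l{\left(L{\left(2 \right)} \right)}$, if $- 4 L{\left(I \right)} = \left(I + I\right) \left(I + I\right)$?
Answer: $\frac{144635}{2} \approx 72318.0$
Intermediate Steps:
$L{\left(I \right)} = - I^{2}$ ($L{\left(I \right)} = - \frac{\left(I + I\right) \left(I + I\right)}{4} = - \frac{2 I 2 I}{4} = - \frac{4 I^{2}}{4} = - I^{2}$)
$u{\left(N,w \right)} = - 6 w^{2}$
$l{\left(p \right)} = \frac{337}{2} - 3 p^{2}$ ($l{\left(p \right)} = 9 + \frac{- 6 p^{2} + 319}{2} = 9 + \frac{319 - 6 p^{2}}{2} = 9 - \left(- \frac{319}{2} + 3 p^{2}\right) = \frac{337}{2} - 3 p^{2}$)
$72438 - l{\left(L{\left(2 \right)} \right)} = 72438 - \left(\frac{337}{2} - 3 \left(- 2^{2}\right)^{2}\right) = 72438 - \left(\frac{337}{2} - 3 \left(\left(-1\right) 4\right)^{2}\right) = 72438 - \left(\frac{337}{2} - 3 \left(-4\right)^{2}\right) = 72438 - \left(\frac{337}{2} - 48\right) = 72438 - \frac{241}{2} = \frac{144635}{2}$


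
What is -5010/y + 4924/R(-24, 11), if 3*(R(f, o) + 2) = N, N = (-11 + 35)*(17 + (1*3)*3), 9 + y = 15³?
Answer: 1295177/57783 ≈ 22.414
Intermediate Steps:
y = 3366 (y = -9 + 15³ = -9 + 3375 = 3366)
N = 624 (N = 24*(17 + 3*3) = 24*(17 + 9) = 24*26 = 624)
R(f, o) = 206 (R(f, o) = -2 + (⅓)*624 = -2 + 208 = 206)
-5010/y + 4924/R(-24, 11) = -5010/3366 + 4924/206 = -5010*1/3366 + 4924*(1/206) = -835/561 + 2462/103 = 1295177/57783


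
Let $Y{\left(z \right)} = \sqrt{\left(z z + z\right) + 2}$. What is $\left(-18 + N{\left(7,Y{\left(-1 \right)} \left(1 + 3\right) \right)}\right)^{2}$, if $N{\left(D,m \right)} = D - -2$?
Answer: $81$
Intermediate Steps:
$Y{\left(z \right)} = \sqrt{2 + z + z^{2}}$ ($Y{\left(z \right)} = \sqrt{\left(z^{2} + z\right) + 2} = \sqrt{\left(z + z^{2}\right) + 2} = \sqrt{2 + z + z^{2}}$)
$N{\left(D,m \right)} = 2 + D$ ($N{\left(D,m \right)} = D + 2 = 2 + D$)
$\left(-18 + N{\left(7,Y{\left(-1 \right)} \left(1 + 3\right) \right)}\right)^{2} = \left(-18 + \left(2 + 7\right)\right)^{2} = \left(-18 + 9\right)^{2} = \left(-9\right)^{2} = 81$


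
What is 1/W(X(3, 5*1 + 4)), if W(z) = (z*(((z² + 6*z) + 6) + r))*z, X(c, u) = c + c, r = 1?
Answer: 1/2844 ≈ 0.00035162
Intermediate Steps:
X(c, u) = 2*c
W(z) = z²*(7 + z² + 6*z) (W(z) = (z*(((z² + 6*z) + 6) + 1))*z = (z*((6 + z² + 6*z) + 1))*z = (z*(7 + z² + 6*z))*z = z²*(7 + z² + 6*z))
1/W(X(3, 5*1 + 4)) = 1/((2*3)²*(7 + (2*3)² + 6*(2*3))) = 1/(6²*(7 + 6² + 6*6)) = 1/(36*(7 + 36 + 36)) = 1/(36*79) = 1/2844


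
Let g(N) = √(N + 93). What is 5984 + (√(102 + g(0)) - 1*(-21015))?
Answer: 26999 + √(102 + √93) ≈ 27010.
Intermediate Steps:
g(N) = √(93 + N)
5984 + (√(102 + g(0)) - 1*(-21015)) = 5984 + (√(102 + √(93 + 0)) - 1*(-21015)) = 5984 + (√(102 + √93) + 21015) = 5984 + (21015 + √(102 + √93)) = 26999 + √(102 + √93)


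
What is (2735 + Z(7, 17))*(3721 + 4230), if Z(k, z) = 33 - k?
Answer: 21952711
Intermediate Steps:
(2735 + Z(7, 17))*(3721 + 4230) = (2735 + (33 - 1*7))*(3721 + 4230) = (2735 + (33 - 7))*7951 = (2735 + 26)*7951 = 2761*7951 = 21952711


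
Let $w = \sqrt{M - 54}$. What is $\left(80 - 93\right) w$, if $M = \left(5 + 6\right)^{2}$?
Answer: $- 13 \sqrt{67} \approx -106.41$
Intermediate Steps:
$M = 121$ ($M = 11^{2} = 121$)
$w = \sqrt{67}$ ($w = \sqrt{121 - 54} = \sqrt{67} \approx 8.1853$)
$\left(80 - 93\right) w = \left(80 - 93\right) \sqrt{67} = - 13 \sqrt{67}$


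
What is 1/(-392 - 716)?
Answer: -1/1108 ≈ -0.00090253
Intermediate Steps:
1/(-392 - 716) = 1/(-1108) = -1/1108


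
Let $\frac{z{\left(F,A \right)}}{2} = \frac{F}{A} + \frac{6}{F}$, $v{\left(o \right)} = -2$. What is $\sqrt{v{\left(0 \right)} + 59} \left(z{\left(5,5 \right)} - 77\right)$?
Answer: $- \frac{363 \sqrt{57}}{5} \approx -548.12$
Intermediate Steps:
$z{\left(F,A \right)} = \frac{12}{F} + \frac{2 F}{A}$ ($z{\left(F,A \right)} = 2 \left(\frac{F}{A} + \frac{6}{F}\right) = 2 \left(\frac{6}{F} + \frac{F}{A}\right) = \frac{12}{F} + \frac{2 F}{A}$)
$\sqrt{v{\left(0 \right)} + 59} \left(z{\left(5,5 \right)} - 77\right) = \sqrt{-2 + 59} \left(\left(\frac{12}{5} + 2 \cdot 5 \cdot \frac{1}{5}\right) - 77\right) = \sqrt{57} \left(\left(12 \cdot \frac{1}{5} + 2 \cdot 5 \cdot \frac{1}{5}\right) - 77\right) = \sqrt{57} \left(\left(\frac{12}{5} + 2\right) - 77\right) = \sqrt{57} \left(\frac{22}{5} - 77\right) = \sqrt{57} \left(- \frac{363}{5}\right) = - \frac{363 \sqrt{57}}{5}$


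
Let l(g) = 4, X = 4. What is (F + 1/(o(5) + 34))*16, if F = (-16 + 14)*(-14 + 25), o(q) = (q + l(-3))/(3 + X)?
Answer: -86832/247 ≈ -351.55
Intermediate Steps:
o(q) = 4/7 + q/7 (o(q) = (q + 4)/(3 + 4) = (4 + q)/7 = (4 + q)*(⅐) = 4/7 + q/7)
F = -22 (F = -2*11 = -22)
(F + 1/(o(5) + 34))*16 = (-22 + 1/((4/7 + (⅐)*5) + 34))*16 = (-22 + 1/((4/7 + 5/7) + 34))*16 = (-22 + 1/(9/7 + 34))*16 = (-22 + 1/(247/7))*16 = (-22 + 7/247)*16 = -5427/247*16 = -86832/247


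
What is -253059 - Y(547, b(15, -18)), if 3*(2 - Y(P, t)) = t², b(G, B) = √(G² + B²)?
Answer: -252878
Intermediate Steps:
b(G, B) = √(B² + G²)
Y(P, t) = 2 - t²/3
-253059 - Y(547, b(15, -18)) = -253059 - (2 - (√((-18)² + 15²))²/3) = -253059 - (2 - (√(324 + 225))²/3) = -253059 - (2 - (√549)²/3) = -253059 - (2 - (3*√61)²/3) = -253059 - (2 - ⅓*549) = -253059 - (2 - 183) = -253059 - 1*(-181) = -253059 + 181 = -252878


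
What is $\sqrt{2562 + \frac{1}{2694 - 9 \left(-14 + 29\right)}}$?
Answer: $\frac{\sqrt{16777210881}}{2559} \approx 50.616$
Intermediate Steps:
$\sqrt{2562 + \frac{1}{2694 - 9 \left(-14 + 29\right)}} = \sqrt{2562 + \frac{1}{2694 - 135}} = \sqrt{2562 + \frac{1}{2559}} = \sqrt{\frac{6556159}{2559}} = \frac{\sqrt{16777210881}}{2559}$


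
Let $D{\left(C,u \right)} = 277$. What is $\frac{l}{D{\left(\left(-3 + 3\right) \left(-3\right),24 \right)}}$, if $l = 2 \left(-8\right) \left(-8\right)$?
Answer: $\frac{128}{277} \approx 0.46209$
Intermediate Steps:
$l = 128$ ($l = \left(-16\right) \left(-8\right) = 128$)
$\frac{l}{D{\left(\left(-3 + 3\right) \left(-3\right),24 \right)}} = \frac{128}{277}$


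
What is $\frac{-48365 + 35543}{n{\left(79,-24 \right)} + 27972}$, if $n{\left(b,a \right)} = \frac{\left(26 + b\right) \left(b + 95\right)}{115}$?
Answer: $- \frac{49151}{107835} \approx -0.4558$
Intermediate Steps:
$n{\left(b,a \right)} = \frac{\left(26 + b\right) \left(95 + b\right)}{115}$ ($n{\left(b,a \right)} = \left(26 + b\right) \left(95 + b\right) \frac{1}{115} = \frac{\left(26 + b\right) \left(95 + b\right)}{115}$)
$\frac{-48365 + 35543}{n{\left(79,-24 \right)} + 27972} = \frac{-48365 + 35543}{\left(\frac{494}{23} + \frac{79^{2}}{115} + \frac{121}{115} \cdot 79\right) + 27972} = - \frac{12822}{\left(\frac{494}{23} + \frac{1}{115} \cdot 6241 + \frac{9559}{115}\right) + 27972} = - \frac{12822}{\left(\frac{494}{23} + \frac{6241}{115} + \frac{9559}{115}\right) + 27972} = - \frac{12822}{\frac{3654}{23} + 27972} = - \frac{12822}{\frac{647010}{23}} = \left(-12822\right) \frac{23}{647010} = - \frac{49151}{107835}$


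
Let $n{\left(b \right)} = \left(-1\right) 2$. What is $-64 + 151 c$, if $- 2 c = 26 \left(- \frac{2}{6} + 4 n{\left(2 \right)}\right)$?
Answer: $\frac{48883}{3} \approx 16294.0$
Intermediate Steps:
$n{\left(b \right)} = -2$
$c = \frac{325}{3}$ ($c = - \frac{26 \left(- \frac{2}{6} + 4 \left(-2\right)\right)}{2} = - \frac{26 \left(\left(-2\right) \frac{1}{6} - 8\right)}{2} = - \frac{26 \left(- \frac{1}{3} - 8\right)}{2} = - \frac{26 \left(- \frac{25}{3}\right)}{2} = \left(- \frac{1}{2}\right) \left(- \frac{650}{3}\right) = \frac{325}{3} \approx 108.33$)
$-64 + 151 c = -64 + 151 \cdot \frac{325}{3} = -64 + \frac{49075}{3} = \frac{48883}{3}$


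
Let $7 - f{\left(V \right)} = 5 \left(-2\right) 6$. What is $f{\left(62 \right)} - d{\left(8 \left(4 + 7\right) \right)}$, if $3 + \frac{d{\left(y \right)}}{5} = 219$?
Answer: $-1013$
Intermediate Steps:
$d{\left(y \right)} = 1080$ ($d{\left(y \right)} = -15 + 5 \cdot 219 = -15 + 1095 = 1080$)
$f{\left(V \right)} = 67$ ($f{\left(V \right)} = 7 - 5 \left(-2\right) 6 = 7 - \left(-10\right) 6 = 7 - -60 = 7 + 60 = 67$)
$f{\left(62 \right)} - d{\left(8 \left(4 + 7\right) \right)} = 67 - 1080 = -1013$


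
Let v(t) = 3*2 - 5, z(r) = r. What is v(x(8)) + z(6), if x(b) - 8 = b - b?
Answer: 7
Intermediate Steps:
x(b) = 8 (x(b) = 8 + (b - b) = 8 + 0 = 8)
v(t) = 1 (v(t) = 6 - 5 = 1)
v(x(8)) + z(6) = 1 + 6 = 7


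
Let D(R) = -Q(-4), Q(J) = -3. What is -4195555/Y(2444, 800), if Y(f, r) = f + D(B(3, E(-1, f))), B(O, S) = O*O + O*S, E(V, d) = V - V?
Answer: -4195555/2447 ≈ -1714.6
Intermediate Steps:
E(V, d) = 0
B(O, S) = O² + O*S
D(R) = 3 (D(R) = -1*(-3) = 3)
Y(f, r) = 3 + f (Y(f, r) = f + 3 = 3 + f)
-4195555/Y(2444, 800) = -4195555/(3 + 2444) = -4195555/2447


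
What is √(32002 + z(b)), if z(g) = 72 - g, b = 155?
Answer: √31919 ≈ 178.66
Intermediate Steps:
√(32002 + z(b)) = √(32002 + (72 - 1*155)) = √(32002 + (72 - 155)) = √(32002 - 83) = √31919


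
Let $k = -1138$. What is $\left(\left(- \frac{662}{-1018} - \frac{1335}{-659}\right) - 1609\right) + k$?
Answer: $- \frac{920531313}{335431} \approx -2744.3$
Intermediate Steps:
$\left(\left(- \frac{662}{-1018} - \frac{1335}{-659}\right) - 1609\right) + k = \left(\left(- \frac{662}{-1018} - \frac{1335}{-659}\right) - 1609\right) - 1138 = \left(\left(\left(-662\right) \left(- \frac{1}{1018}\right) - - \frac{1335}{659}\right) - 1609\right) - 1138 = \left(\left(\frac{331}{509} + \frac{1335}{659}\right) - 1609\right) - 1138 = \left(\frac{897644}{335431} - 1609\right) - 1138 = - \frac{538810835}{335431} - 1138 = - \frac{920531313}{335431}$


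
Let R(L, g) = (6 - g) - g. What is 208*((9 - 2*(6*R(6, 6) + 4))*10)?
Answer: 151840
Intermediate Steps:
R(L, g) = 6 - 2*g
208*((9 - 2*(6*R(6, 6) + 4))*10) = 208*((9 - 2*(6*(6 - 2*6) + 4))*10) = 208*((9 - 2*(6*(6 - 12) + 4))*10) = 208*((9 - 2*(6*(-6) + 4))*10) = 208*((9 - 2*(-36 + 4))*10) = 208*((9 - 2*(-32))*10) = 208*((9 + 64)*10) = 208*(73*10) = 208*730 = 151840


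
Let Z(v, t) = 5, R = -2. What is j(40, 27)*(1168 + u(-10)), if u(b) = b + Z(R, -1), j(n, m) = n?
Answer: 46520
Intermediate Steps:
u(b) = 5 + b (u(b) = b + 5 = 5 + b)
j(40, 27)*(1168 + u(-10)) = 40*(1168 + (5 - 10)) = 40*(1168 - 5) = 40*1163 = 46520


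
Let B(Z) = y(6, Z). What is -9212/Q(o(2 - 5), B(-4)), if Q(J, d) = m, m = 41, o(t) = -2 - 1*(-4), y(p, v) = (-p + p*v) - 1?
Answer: -9212/41 ≈ -224.68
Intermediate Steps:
y(p, v) = -1 - p + p*v
B(Z) = -7 + 6*Z (B(Z) = -1 - 1*6 + 6*Z = -1 - 6 + 6*Z = -7 + 6*Z)
o(t) = 2 (o(t) = -2 + 4 = 2)
Q(J, d) = 41
-9212/Q(o(2 - 5), B(-4)) = -9212/41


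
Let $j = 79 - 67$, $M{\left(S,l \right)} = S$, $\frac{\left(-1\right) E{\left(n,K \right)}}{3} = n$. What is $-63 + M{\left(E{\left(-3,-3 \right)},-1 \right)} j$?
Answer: $45$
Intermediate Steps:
$E{\left(n,K \right)} = - 3 n$
$j = 12$
$-63 + M{\left(E{\left(-3,-3 \right)},-1 \right)} j = -63 + \left(-3\right) \left(-3\right) 12 = -63 + 9 \cdot 12 = -63 + 108 = 45$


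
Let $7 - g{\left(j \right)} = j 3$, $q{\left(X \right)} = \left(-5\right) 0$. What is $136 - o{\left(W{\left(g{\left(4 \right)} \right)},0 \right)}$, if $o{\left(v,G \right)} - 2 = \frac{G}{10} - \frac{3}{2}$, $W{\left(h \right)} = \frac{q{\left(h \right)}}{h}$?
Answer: $\frac{271}{2} \approx 135.5$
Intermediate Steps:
$q{\left(X \right)} = 0$
$g{\left(j \right)} = 7 - 3 j$ ($g{\left(j \right)} = 7 - j 3 = 7 - 3 j$)
$W{\left(h \right)} = 0$ ($W{\left(h \right)} = \frac{0}{h} = 0$)
$o{\left(v,G \right)} = \frac{1}{2} + \frac{G}{10}$ ($o{\left(v,G \right)} = 2 + \left(\frac{G}{10} - \frac{3}{2}\right) = 2 + \left(- \frac{3}{2} + \frac{G}{10}\right) = \frac{1}{2} + \frac{G}{10}$)
$136 - o{\left(W{\left(g{\left(4 \right)} \right)},0 \right)} = 136 - \left(\frac{1}{2} + \frac{1}{10} \cdot 0\right) = 136 - \left(\frac{1}{2} + 0\right) = 136 - \frac{1}{2} = \frac{271}{2}$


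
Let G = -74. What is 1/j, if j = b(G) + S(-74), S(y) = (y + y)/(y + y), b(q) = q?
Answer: -1/73 ≈ -0.013699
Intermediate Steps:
S(y) = 1 (S(y) = (2*y)/((2*y)) = (2*y)*(1/(2*y)) = 1)
j = -73 (j = -74 + 1 = -73)
1/j = 1/(-73) = -1/73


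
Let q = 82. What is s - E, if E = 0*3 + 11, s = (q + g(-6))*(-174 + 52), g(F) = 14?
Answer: -11723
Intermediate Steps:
s = -11712 (s = (82 + 14)*(-174 + 52) = 96*(-122) = -11712)
E = 11 (E = 0 + 11 = 11)
s - E = -11712 - 1*11 = -11712 - 11 = -11723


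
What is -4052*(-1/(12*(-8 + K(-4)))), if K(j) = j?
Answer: -1013/36 ≈ -28.139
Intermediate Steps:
-4052*(-1/(12*(-8 + K(-4)))) = -4052*(-1/(12*(-8 - 4))) = -4052/((-12*(-12))) = -4052/144 = -4052*1/144 = -1013/36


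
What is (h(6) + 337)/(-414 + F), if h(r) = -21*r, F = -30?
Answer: -211/444 ≈ -0.47523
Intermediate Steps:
(h(6) + 337)/(-414 + F) = (-21*6 + 337)/(-414 - 30) = (-126 + 337)/(-444) = 211*(-1/444) = -211/444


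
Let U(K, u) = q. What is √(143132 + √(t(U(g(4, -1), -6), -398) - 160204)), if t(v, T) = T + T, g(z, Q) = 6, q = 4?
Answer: √(143132 + 10*I*√1610) ≈ 378.33 + 0.5303*I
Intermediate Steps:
U(K, u) = 4
t(v, T) = 2*T
√(143132 + √(t(U(g(4, -1), -6), -398) - 160204)) = √(143132 + √(2*(-398) - 160204)) = √(143132 + √(-796 - 160204)) = √(143132 + √(-161000)) = √(143132 + 10*I*√1610)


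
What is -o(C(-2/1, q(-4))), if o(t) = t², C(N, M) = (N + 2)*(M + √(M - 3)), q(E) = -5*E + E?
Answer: 0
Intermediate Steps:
q(E) = -4*E
C(N, M) = (2 + N)*(M + √(-3 + M))
-o(C(-2/1, q(-4))) = -(2*(-4*(-4)) + 2*√(-3 - 4*(-4)) + (-4*(-4))*(-2/1) + (-2/1)*√(-3 - 4*(-4)))² = -(2*16 + 2*√(-3 + 16) + 16*(-2*1) + (-2*1)*√(-3 + 16))² = -(32 + 2*√13 + 16*(-2) - 2*√13)² = -(32 + 2*√13 - 32 - 2*√13)² = -1*0² = -1*0 = 0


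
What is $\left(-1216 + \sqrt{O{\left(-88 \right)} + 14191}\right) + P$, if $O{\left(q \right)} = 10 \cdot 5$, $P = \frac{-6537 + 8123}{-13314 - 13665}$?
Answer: $- \frac{32808050}{26979} + \sqrt{14241} \approx -1096.7$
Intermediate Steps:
$P = - \frac{1586}{26979}$ ($P = \frac{1586}{-26979} = 1586 \left(- \frac{1}{26979}\right) = - \frac{1586}{26979} \approx -0.058786$)
$O{\left(q \right)} = 50$
$\left(-1216 + \sqrt{O{\left(-88 \right)} + 14191}\right) + P = \left(-1216 + \sqrt{50 + 14191}\right) - \frac{1586}{26979} = \left(-1216 + \sqrt{14241}\right) - \frac{1586}{26979} = - \frac{32808050}{26979} + \sqrt{14241}$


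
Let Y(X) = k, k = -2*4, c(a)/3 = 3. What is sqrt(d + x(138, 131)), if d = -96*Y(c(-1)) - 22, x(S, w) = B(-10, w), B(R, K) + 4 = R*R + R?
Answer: 8*sqrt(13) ≈ 28.844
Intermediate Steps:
c(a) = 9 (c(a) = 3*3 = 9)
k = -8
Y(X) = -8
B(R, K) = -4 + R + R**2 (B(R, K) = -4 + (R*R + R) = -4 + (R**2 + R) = -4 + (R + R**2) = -4 + R + R**2)
x(S, w) = 86 (x(S, w) = -4 - 10 + (-10)**2 = -4 - 10 + 100 = 86)
d = 746 (d = -96*(-8) - 22 = 768 - 22 = 746)
sqrt(d + x(138, 131)) = sqrt(746 + 86) = sqrt(832) = 8*sqrt(13)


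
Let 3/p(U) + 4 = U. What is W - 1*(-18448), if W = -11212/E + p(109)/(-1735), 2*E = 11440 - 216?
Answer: 1571547270822/85197175 ≈ 18446.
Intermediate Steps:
E = 5612 (E = (11440 - 216)/2 = (1/2)*11224 = 5612)
p(U) = 3/(-4 + U)
W = -170213578/85197175 (W = -11212/5612 + (3/(-4 + 109))/(-1735) = -11212*1/5612 + (3/105)*(-1/1735) = -2803/1403 + (3*(1/105))*(-1/1735) = -2803/1403 + (1/35)*(-1/1735) = -2803/1403 - 1/60725 = -170213578/85197175 ≈ -1.9979)
W - 1*(-18448) = -170213578/85197175 - 1*(-18448) = -170213578/85197175 + 18448 = 1571547270822/85197175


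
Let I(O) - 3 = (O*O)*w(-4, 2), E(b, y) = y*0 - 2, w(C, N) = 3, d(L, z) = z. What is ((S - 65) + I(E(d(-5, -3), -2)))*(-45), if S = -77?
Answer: 5715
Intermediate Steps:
E(b, y) = -2 (E(b, y) = 0 - 2 = -2)
I(O) = 3 + 3*O² (I(O) = 3 + (O*O)*3 = 3 + O²*3 = 3 + 3*O²)
((S - 65) + I(E(d(-5, -3), -2)))*(-45) = ((-77 - 65) + (3 + 3*(-2)²))*(-45) = (-142 + (3 + 3*4))*(-45) = (-142 + (3 + 12))*(-45) = (-142 + 15)*(-45) = -127*(-45) = 5715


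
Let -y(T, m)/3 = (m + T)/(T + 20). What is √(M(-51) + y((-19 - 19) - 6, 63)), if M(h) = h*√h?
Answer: √(38 - 816*I*√51)/4 ≈ 13.539 - 13.451*I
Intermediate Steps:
y(T, m) = -3*(T + m)/(20 + T) (y(T, m) = -3*(m + T)/(T + 20) = -3*(T + m)/(20 + T))
M(h) = h^(3/2)
√(M(-51) + y((-19 - 19) - 6, 63)) = √((-51)^(3/2) + 3*(-((-19 - 19) - 6) - 1*63)/(20 + ((-19 - 19) - 6))) = √(-51*I*√51 + 3*(-(-38 - 6) - 63)/(20 + (-38 - 6))) = √(-51*I*√51 + 3*(-1*(-44) - 63)/(20 - 44)) = √(-51*I*√51 + 3*(44 - 63)/(-24)) = √(-51*I*√51 + 3*(-1/24)*(-19)) = √(-51*I*√51 + 19/8) = √(19/8 - 51*I*√51)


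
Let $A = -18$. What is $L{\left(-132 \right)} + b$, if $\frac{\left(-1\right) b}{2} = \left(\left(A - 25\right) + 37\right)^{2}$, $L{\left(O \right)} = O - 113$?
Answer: $-317$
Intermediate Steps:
$L{\left(O \right)} = -113 + O$ ($L{\left(O \right)} = O - 113 = -113 + O$)
$b = -72$ ($b = - 2 \left(\left(-18 - 25\right) + 37\right)^{2} = - 2 \left(-43 + 37\right)^{2} = - 2 \left(-6\right)^{2} = \left(-2\right) 36 = -72$)
$L{\left(-132 \right)} + b = \left(-113 - 132\right) - 72 = -245 - 72 = -317$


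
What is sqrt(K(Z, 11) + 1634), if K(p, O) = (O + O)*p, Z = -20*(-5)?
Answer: 3*sqrt(426) ≈ 61.919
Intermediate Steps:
Z = 100
K(p, O) = 2*O*p (K(p, O) = (2*O)*p = 2*O*p)
sqrt(K(Z, 11) + 1634) = sqrt(2*11*100 + 1634) = sqrt(2200 + 1634) = sqrt(3834) = 3*sqrt(426)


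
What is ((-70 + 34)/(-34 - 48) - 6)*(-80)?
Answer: 18240/41 ≈ 444.88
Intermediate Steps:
((-70 + 34)/(-34 - 48) - 6)*(-80) = (-36/(-82) - 6)*(-80) = (-36*(-1/82) - 6)*(-80) = (18/41 - 6)*(-80) = -228/41*(-80) = 18240/41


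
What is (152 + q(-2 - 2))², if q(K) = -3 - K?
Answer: 23409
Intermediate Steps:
(152 + q(-2 - 2))² = (152 + (-3 - (-2 - 2)))² = (152 + (-3 - 1*(-4)))² = (152 + (-3 + 4))² = (152 + 1)² = 153² = 23409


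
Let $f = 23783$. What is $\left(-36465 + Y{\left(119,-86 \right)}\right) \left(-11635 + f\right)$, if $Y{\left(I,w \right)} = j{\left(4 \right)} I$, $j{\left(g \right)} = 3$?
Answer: $-438639984$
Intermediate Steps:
$Y{\left(I,w \right)} = 3 I$
$\left(-36465 + Y{\left(119,-86 \right)}\right) \left(-11635 + f\right) = \left(-36465 + 3 \cdot 119\right) \left(-11635 + 23783\right) = \left(-36465 + 357\right) 12148 = \left(-36108\right) 12148 = -438639984$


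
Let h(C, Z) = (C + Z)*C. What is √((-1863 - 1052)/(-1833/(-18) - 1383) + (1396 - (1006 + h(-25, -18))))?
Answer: I*√40342183135/7687 ≈ 26.129*I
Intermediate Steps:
h(C, Z) = C*(C + Z)
√((-1863 - 1052)/(-1833/(-18) - 1383) + (1396 - (1006 + h(-25, -18)))) = √((-1863 - 1052)/(-1833/(-18) - 1383) + (1396 - (1006 - 25*(-25 - 18)))) = √(-2915/(-1833*(-1)/18 - 1383) + (1396 - (1006 - 25*(-43)))) = √(-2915/(-39*(-47/18) - 1383) + (1396 - (1006 + 1075))) = √(-2915/(611/6 - 1383) + (1396 - 1*2081)) = √(-2915/(-7687/6) + (1396 - 2081)) = √(-2915*(-6/7687) - 685) = √(17490/7687 - 685) = √(-5248105/7687) = I*√40342183135/7687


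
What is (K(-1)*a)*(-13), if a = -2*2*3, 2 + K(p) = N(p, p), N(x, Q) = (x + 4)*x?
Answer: -780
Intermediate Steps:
N(x, Q) = x*(4 + x) (N(x, Q) = (4 + x)*x = x*(4 + x))
K(p) = -2 + p*(4 + p)
a = -12 (a = -4*3 = -12)
(K(-1)*a)*(-13) = ((-2 - (4 - 1))*(-12))*(-13) = ((-2 - 1*3)*(-12))*(-13) = ((-2 - 3)*(-12))*(-13) = -5*(-12)*(-13) = 60*(-13) = -780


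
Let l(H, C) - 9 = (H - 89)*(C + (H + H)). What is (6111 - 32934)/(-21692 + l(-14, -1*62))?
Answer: 26823/12413 ≈ 2.1609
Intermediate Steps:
l(H, C) = 9 + (-89 + H)*(C + 2*H) (l(H, C) = 9 + (H - 89)*(C + (H + H)) = 9 + (-89 + H)*(C + 2*H))
(6111 - 32934)/(-21692 + l(-14, -1*62)) = (6111 - 32934)/(-21692 + (9 - 178*(-14) - (-89)*62 + 2*(-14)² - 1*62*(-14))) = -26823/(-21692 + (9 + 2492 - 89*(-62) + 2*196 - 62*(-14))) = -26823/(-21692 + (9 + 2492 + 5518 + 392 + 868)) = -26823/(-21692 + 9279) = -26823/(-12413) = -26823*(-1/12413) = 26823/12413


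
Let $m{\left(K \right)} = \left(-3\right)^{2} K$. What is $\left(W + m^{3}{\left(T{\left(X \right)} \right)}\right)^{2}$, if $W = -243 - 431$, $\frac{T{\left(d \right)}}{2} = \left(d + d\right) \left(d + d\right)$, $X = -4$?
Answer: $2337300175053581956$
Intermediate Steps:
$T{\left(d \right)} = 8 d^{2}$ ($T{\left(d \right)} = 2 \left(d + d\right) \left(d + d\right) = 2 \cdot 2 d 2 d = 2 \cdot 4 d^{2} = 8 d^{2}$)
$m{\left(K \right)} = 9 K$
$W = -674$
$\left(W + m^{3}{\left(T{\left(X \right)} \right)}\right)^{2} = \left(-674 + \left(9 \cdot 8 \left(-4\right)^{2}\right)^{3}\right)^{2} = \left(-674 + \left(9 \cdot 8 \cdot 16\right)^{3}\right)^{2} = \left(-674 + \left(9 \cdot 128\right)^{3}\right)^{2} = \left(-674 + 1152^{3}\right)^{2} = \left(-674 + 1528823808\right)^{2} = 1528823134^{2} = 2337300175053581956$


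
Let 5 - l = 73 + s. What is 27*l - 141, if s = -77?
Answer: 102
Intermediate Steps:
l = 9 (l = 5 - (73 - 77) = 5 - 1*(-4) = 5 + 4 = 9)
27*l - 141 = 27*9 - 141 = 243 - 141 = 102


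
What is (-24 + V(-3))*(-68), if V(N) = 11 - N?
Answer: 680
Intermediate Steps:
(-24 + V(-3))*(-68) = (-24 + (11 - 1*(-3)))*(-68) = (-24 + (11 + 3))*(-68) = (-24 + 14)*(-68) = -10*(-68) = 680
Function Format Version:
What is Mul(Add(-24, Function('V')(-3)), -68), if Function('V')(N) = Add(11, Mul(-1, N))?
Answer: 680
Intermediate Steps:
Mul(Add(-24, Function('V')(-3)), -68) = Mul(Add(-24, Add(11, Mul(-1, -3))), -68) = Mul(Add(-24, Add(11, 3)), -68) = Mul(Add(-24, 14), -68) = Mul(-10, -68) = 680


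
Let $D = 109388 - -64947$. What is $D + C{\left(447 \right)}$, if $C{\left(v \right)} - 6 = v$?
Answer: $174788$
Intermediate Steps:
$C{\left(v \right)} = 6 + v$
$D = 174335$ ($D = 109388 + 64947 = 174335$)
$D + C{\left(447 \right)} = 174335 + \left(6 + 447\right) = 174335 + 453 = 174788$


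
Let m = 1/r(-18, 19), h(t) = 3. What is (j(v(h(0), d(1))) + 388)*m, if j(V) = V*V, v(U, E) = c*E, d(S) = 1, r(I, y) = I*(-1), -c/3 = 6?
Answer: 356/9 ≈ 39.556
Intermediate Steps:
c = -18 (c = -3*6 = -18)
r(I, y) = -I
v(U, E) = -18*E
j(V) = V²
m = 1/18 (m = 1/(-1*(-18)) = 1/18 ≈ 0.055556)
(j(v(h(0), d(1))) + 388)*m = ((-18*1)² + 388)*(1/18) = ((-18)² + 388)*(1/18) = (324 + 388)*(1/18) = 712*(1/18) = 356/9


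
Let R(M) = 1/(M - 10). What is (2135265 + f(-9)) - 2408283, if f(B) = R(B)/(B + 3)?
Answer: -31124051/114 ≈ -2.7302e+5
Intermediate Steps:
R(M) = 1/(-10 + M)
f(B) = 1/((-10 + B)*(3 + B)) (f(B) = 1/((B + 3)*(-10 + B)) = 1/((3 + B)*(-10 + B)) = 1/((-10 + B)*(3 + B)))
(2135265 + f(-9)) - 2408283 = (2135265 + 1/((-10 - 9)*(3 - 9))) - 2408283 = (2135265 + 1/(-19*(-6))) - 2408283 = (2135265 - 1/19*(-⅙)) - 2408283 = (2135265 + 1/114) - 2408283 = 243420211/114 - 2408283 = -31124051/114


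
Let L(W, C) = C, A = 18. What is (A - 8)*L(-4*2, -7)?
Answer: -70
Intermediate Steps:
(A - 8)*L(-4*2, -7) = (18 - 8)*(-7) = 10*(-7) = -70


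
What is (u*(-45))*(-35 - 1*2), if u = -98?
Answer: -163170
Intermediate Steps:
(u*(-45))*(-35 - 1*2) = (-98*(-45))*(-35 - 1*2) = 4410*(-35 - 2) = 4410*(-37) = -163170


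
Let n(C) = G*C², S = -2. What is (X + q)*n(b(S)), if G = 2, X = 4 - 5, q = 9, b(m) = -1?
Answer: 16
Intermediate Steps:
X = -1
n(C) = 2*C²
(X + q)*n(b(S)) = (-1 + 9)*(2*(-1)²) = 8*(2*1) = 8*2 = 16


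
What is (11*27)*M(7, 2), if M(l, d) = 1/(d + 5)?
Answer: 297/7 ≈ 42.429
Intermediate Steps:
M(l, d) = 1/(5 + d)
(11*27)*M(7, 2) = (11*27)/(5 + 2) = 297/7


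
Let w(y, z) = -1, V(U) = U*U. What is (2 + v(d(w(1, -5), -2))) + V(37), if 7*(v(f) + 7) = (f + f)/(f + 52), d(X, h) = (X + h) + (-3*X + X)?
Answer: 486946/357 ≈ 1364.0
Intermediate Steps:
V(U) = U**2
d(X, h) = h - X (d(X, h) = (X + h) - 2*X = h - X)
v(f) = -7 + 2*f/(7*(52 + f)) (v(f) = -7 + ((f + f)/(f + 52))/7 = -7 + ((2*f)/(52 + f))/7 = -7 + (2*f/(52 + f))/7 = -7 + 2*f/(7*(52 + f)))
(2 + v(d(w(1, -5), -2))) + V(37) = (2 + (-2548 - 47*(-2 - 1*(-1)))/(7*(52 + (-2 - 1*(-1))))) + 37**2 = (2 + (-2548 - 47*(-2 + 1))/(7*(52 + (-2 + 1)))) + 1369 = (2 + (-2548 - 47*(-1))/(7*(52 - 1))) + 1369 = (2 + (1/7)*(-2548 + 47)/51) + 1369 = (2 + (1/7)*(1/51)*(-2501)) + 1369 = (2 - 2501/357) + 1369 = -1787/357 + 1369 = 486946/357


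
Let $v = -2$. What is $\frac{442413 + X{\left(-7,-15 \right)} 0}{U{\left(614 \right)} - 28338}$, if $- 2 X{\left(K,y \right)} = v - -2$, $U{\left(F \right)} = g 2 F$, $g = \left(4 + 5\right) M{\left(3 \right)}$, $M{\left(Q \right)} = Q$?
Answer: $\frac{147471}{1606} \approx 91.825$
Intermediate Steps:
$g = 27$ ($g = \left(4 + 5\right) 3 = 9 \cdot 3 = 27$)
$U{\left(F \right)} = 54 F$ ($U{\left(F \right)} = 27 \cdot 2 F = 54 F$)
$X{\left(K,y \right)} = 0$ ($X{\left(K,y \right)} = - \frac{-2 - -2}{2} = - \frac{-2 + 2}{2} = \left(- \frac{1}{2}\right) 0 = 0$)
$\frac{442413 + X{\left(-7,-15 \right)} 0}{U{\left(614 \right)} - 28338} = \frac{442413 + 0 \cdot 0}{54 \cdot 614 - 28338} = \frac{442413 + 0}{33156 - 28338} = \frac{442413}{4818} = 442413 \cdot \frac{1}{4818} = \frac{147471}{1606}$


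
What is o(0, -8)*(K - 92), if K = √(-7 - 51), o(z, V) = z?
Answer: 0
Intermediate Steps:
K = I*√58 (K = √(-58) = I*√58 ≈ 7.6158*I)
o(0, -8)*(K - 92) = 0*(I*√58 - 92) = 0*(-92 + I*√58) = 0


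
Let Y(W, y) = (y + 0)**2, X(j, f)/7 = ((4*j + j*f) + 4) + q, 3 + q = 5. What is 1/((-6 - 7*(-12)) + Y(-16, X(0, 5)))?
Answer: 1/1842 ≈ 0.00054289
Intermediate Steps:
q = 2 (q = -3 + 5 = 2)
X(j, f) = 42 + 28*j + 7*f*j (X(j, f) = 7*(((4*j + j*f) + 4) + 2) = 7*(((4*j + f*j) + 4) + 2) = 7*((4 + 4*j + f*j) + 2) = 7*(6 + 4*j + f*j) = 42 + 28*j + 7*f*j)
Y(W, y) = y**2
1/((-6 - 7*(-12)) + Y(-16, X(0, 5))) = 1/((-6 - 7*(-12)) + (42 + 28*0 + 7*5*0)**2) = 1/((-6 + 84) + (42 + 0 + 0)**2) = 1/(78 + 42**2) = 1/(78 + 1764) = 1/1842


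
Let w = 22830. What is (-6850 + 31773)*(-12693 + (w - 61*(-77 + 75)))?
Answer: 255685057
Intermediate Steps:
(-6850 + 31773)*(-12693 + (w - 61*(-77 + 75))) = (-6850 + 31773)*(-12693 + (22830 - 61*(-77 + 75))) = 24923*(-12693 + (22830 - 61*(-2))) = 24923*(-12693 + (22830 - 1*(-122))) = 24923*(-12693 + (22830 + 122)) = 24923*(-12693 + 22952) = 24923*10259 = 255685057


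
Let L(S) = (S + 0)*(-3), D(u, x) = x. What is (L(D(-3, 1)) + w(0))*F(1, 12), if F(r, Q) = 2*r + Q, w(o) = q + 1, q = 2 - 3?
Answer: -42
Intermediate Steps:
q = -1
L(S) = -3*S (L(S) = S*(-3) = -3*S)
w(o) = 0 (w(o) = -1 + 1 = 0)
F(r, Q) = Q + 2*r
(L(D(-3, 1)) + w(0))*F(1, 12) = (-3*1 + 0)*(12 + 2*1) = (-3 + 0)*(12 + 2) = -3*14 = -42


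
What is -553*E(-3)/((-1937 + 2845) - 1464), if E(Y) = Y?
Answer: -1659/556 ≈ -2.9838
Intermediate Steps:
-553*E(-3)/((-1937 + 2845) - 1464) = -553*(-3/((-1937 + 2845) - 1464)) = -553*(-3/(908 - 1464)) = -553/((-556*(-⅓))) = -553/556/3 = -553*3/556 = -1659/556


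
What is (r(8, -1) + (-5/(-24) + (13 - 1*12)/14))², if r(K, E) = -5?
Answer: 628849/28224 ≈ 22.281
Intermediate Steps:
(r(8, -1) + (-5/(-24) + (13 - 1*12)/14))² = (-5 + (-5/(-24) + (13 - 1*12)/14))² = (-5 + (-5*(-1/24) + (13 - 12)*(1/14)))² = (-5 + (5/24 + 1*(1/14)))² = (-5 + (5/24 + 1/14))² = (-5 + 47/168)² = (-793/168)² = 628849/28224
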